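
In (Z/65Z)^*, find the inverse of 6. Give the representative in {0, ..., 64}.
Apply the extended Euclidean algorithm to (65, 6), tracking rows (r, s, t) with s·65 + t·6 = r. Each division r_prev = q·r_cur + r_new produces the new row as (previous row) − q·(current row):
  row A: (65, 1, 0)   [1·65 + 0·6 = 65]
  row B: (6, 0, 1)   [0·65 + 1·6 = 6]
  65 = 10·6 + 5   → row C = row A − 10·row B = (5, 1, −10)   [check: 1·65 − 10·6 = 5]
  6 = 1·5 + 1   → row D = row B − 1·row C = (1, −1, 11)   [check: −1·65 + 11·6 = 1]
  5 = 5·1 + 0   → remainder 0, stop. gcd = 1 (last nonzero row D).
The gcd is 1, so 6 is invertible mod 65. The last nonzero row gives −1·65 + 11·6 = 1, so t = 11. So 6^(−1) ≡ 11 (mod 65). Verify: 6 · 11 = 66 ≡ 1 (mod 65). ✓

Final answer: 6^(−1) ≡ 11 (mod 65)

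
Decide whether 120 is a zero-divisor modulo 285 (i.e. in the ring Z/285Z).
YES

gcd(120, 285) = 15 > 1, so 120 is not a unit in Z/285Z. In Z/nZ every nonzero non-unit is a zero-divisor: explicitly, take b = 285/gcd = 19 ≠ 0 (mod 285); then 120·19 = 2280 = 8·285, i.e. 120·19 ≡ 0 (mod 285). So 120 is a zero-divisor.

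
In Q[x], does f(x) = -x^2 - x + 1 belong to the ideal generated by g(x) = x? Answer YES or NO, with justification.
NO

In Q[x] the ideal (g) consists of all multiples of g, so f ∈ (g) iff g | f, i.e. iff the remainder of f on division by g is 0. Divide f by g (g is monic, so eliminate the leading term of the running remainder at each step):
  leading term -x^2: subtract (-x)·g(x) = -x^2, leaving 1 - x
  leading term -x: subtract (-1)·g(x) = -x, leaving 1
The remainder r(x) = 1 ≠ 0 (and deg r < deg g), so g ∤ f, i.e. f ∉ (g).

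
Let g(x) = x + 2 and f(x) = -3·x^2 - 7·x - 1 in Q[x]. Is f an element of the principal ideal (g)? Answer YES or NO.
In Q[x] the ideal (g) consists of all multiples of g, so f ∈ (g) iff g | f, i.e. iff the remainder of f on division by g is 0. Divide f by g (g is monic, so eliminate the leading term of the running remainder at each step):
  leading term -3·x^2: subtract (-3·x)·g(x) = -3·x^2 - 6·x, leaving -x - 1
  leading term -x: subtract (-1)·g(x) = -x - 2, leaving 1
The remainder r(x) = 1 ≠ 0 (and deg r < deg g), so g ∤ f, i.e. f ∉ (g).

Final answer: NO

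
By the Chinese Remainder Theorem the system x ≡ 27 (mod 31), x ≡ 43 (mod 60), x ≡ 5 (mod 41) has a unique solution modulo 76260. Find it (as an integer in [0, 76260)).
x ≡ 2383 (mod 76260); the representative in [0, 76260) is 2383

The moduli 31, 60, 41 are pairwise coprime, so by the CRT there is a unique solution mod 31·60·41 = 76260.
Solve by successive substitution. Start with x ≡ 27 (mod 31).
  Combine with x ≡ 43 (mod 60): write x = 27 + 31·t and require 27 + 31·t ≡ 43 (mod 60), i.e. 31·t ≡ 43 − 27 ≡ 16 (mod 60). Since 31^(−1) ≡ 31 (mod 60), t ≡ 31·16 ≡ 16 (mod 60). So x ≡ 27 + 31·16 = 523 (mod 1860).
  Combine with x ≡ 5 (mod 41): write x = 523 + 1860·t and require 523 + 1860·t ≡ 5 (mod 41), i.e. 1860·t ≡ 5 − 523 ≡ 15 (mod 41). Since 1860^(−1) ≡ 11 (mod 41) (1860 ≡ 15 (mod 41)), t ≡ 11·15 ≡ 1 (mod 41). So x ≡ 523 + 1860·1 = 2383 (mod 76260).
Unique solution in [0, 76260): x = 2383.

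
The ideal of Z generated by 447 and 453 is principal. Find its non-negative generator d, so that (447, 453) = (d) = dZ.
In the PID Z, (a, b) is generated by gcd(a, b). Compute gcd(453, 447) with the extended Euclidean algorithm, tracking rows (r, s, t) with s·453 + t·447 = r:
  row A: (453, 1, 0)   [1·453 + 0·447 = 453]
  row B: (447, 0, 1)   [0·453 + 1·447 = 447]
  453 = 1·447 + 6   → row C = row A − 1·row B = (6, 1, −1)   [check: 1·453 − 1·447 = 6]
  447 = 74·6 + 3   → row D = row B − 74·row C = (3, −74, 75)   [check: −74·453 + 75·447 = 3]
  6 = 2·3 + 0   → remainder 0, stop. gcd = 3 (last nonzero row D).
So gcd(447, 453) = 3, with Bézout identity −74·453 + 75·447 = 3. Containment (⊇): the Bézout identity exhibits 3 as an element of (447, 453), giving (3) ⊆ (447, 453). Containment (⊆): since 3 | 447 and 3 | 453 (447 = 3·149, 453 = 3·151), every Z-linear combination of 447 and 453 is divisible by 3, so (447, 453) ⊆ (3). Therefore (447, 453) = (3), d = 3.

Final answer: (447, 453) = (3); d = 3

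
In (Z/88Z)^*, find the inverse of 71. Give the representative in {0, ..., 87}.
Apply the extended Euclidean algorithm to (88, 71), tracking rows (r, s, t) with s·88 + t·71 = r. Each division r_prev = q·r_cur + r_new produces the new row as (previous row) − q·(current row):
  row A: (88, 1, 0)   [1·88 + 0·71 = 88]
  row B: (71, 0, 1)   [0·88 + 1·71 = 71]
  88 = 1·71 + 17   → row C = row A − 1·row B = (17, 1, −1)   [check: 1·88 − 1·71 = 17]
  71 = 4·17 + 3   → row D = row B − 4·row C = (3, −4, 5)   [check: −4·88 + 5·71 = 3]
  17 = 5·3 + 2   → row E = row C − 5·row D = (2, 21, −26)   [check: 21·88 − 26·71 = 2]
  3 = 1·2 + 1   → row F = row D − 1·row E = (1, −25, 31)   [check: −25·88 + 31·71 = 1]
  2 = 2·1 + 0   → remainder 0, stop. gcd = 1 (last nonzero row F).
The gcd is 1, so 71 is invertible mod 88. The last nonzero row gives −25·88 + 31·71 = 1, so t = 31. So 71^(−1) ≡ 31 (mod 88). Verify: 71 · 31 = 2201 ≡ 1 (mod 88). ✓

Final answer: 71^(−1) ≡ 31 (mod 88)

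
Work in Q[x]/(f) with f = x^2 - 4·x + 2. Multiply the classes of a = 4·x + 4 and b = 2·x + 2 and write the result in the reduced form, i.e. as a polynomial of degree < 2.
First multiply in Q[x] without reducing: a · b = 8·x^2 + 16·x + 8. Now divide by f(x) = x^2 - 4·x + 2, eliminating the leading term at each step:
  leading term 8·x^2: subtract (8)·f(x) = 8·x^2 - 32·x + 16, leaving 48·x - 8
The degree is now < 2, so this is the remainder. Hence a · b ≡ 48·x - 8 in Q[x]/(f).

Final answer: a · b ≡ 48·x - 8 (mod f(x))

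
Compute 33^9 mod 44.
33

Use repeated squaring. Binary(9) = 1001. Walk through the bits of the exponent 9 left-to-right: at each bit after the leading one, square the running value, then multiply by 33 if the bit is 1 (always reducing mod 44):
  bit 1 = 1 (leading): start with 33.
  bit 2 = 0: square 33^2 = 1089 ≡ 33 (mod 44).
  bit 3 = 0: square 33^2 = 1089 ≡ 33 (mod 44).
  bit 4 = 1: square 33^2 = 1089 ≡ 33; bit is 1, so multiply 33·33 = 1089 ≡ 33 (mod 44).
Final value: 33^9 ≡ 33 (mod 44).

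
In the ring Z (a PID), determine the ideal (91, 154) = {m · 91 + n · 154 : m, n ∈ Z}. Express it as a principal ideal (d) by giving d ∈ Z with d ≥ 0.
(91, 154) = (7); d = 7

In the PID Z, (a, b) is generated by gcd(a, b). Compute gcd(154, 91) with the extended Euclidean algorithm, tracking rows (r, s, t) with s·154 + t·91 = r:
  row A: (154, 1, 0)   [1·154 + 0·91 = 154]
  row B: (91, 0, 1)   [0·154 + 1·91 = 91]
  154 = 1·91 + 63   → row C = row A − 1·row B = (63, 1, −1)   [check: 1·154 − 1·91 = 63]
  91 = 1·63 + 28   → row D = row B − 1·row C = (28, −1, 2)   [check: −1·154 + 2·91 = 28]
  63 = 2·28 + 7   → row E = row C − 2·row D = (7, 3, −5)   [check: 3·154 − 5·91 = 7]
  28 = 4·7 + 0   → remainder 0, stop. gcd = 7 (last nonzero row E).
So gcd(91, 154) = 7, with Bézout identity 3·154 − 5·91 = 7. Containment (⊇): the Bézout identity exhibits 7 as an element of (91, 154), giving (7) ⊆ (91, 154). Containment (⊆): since 7 | 91 and 7 | 154 (91 = 7·13, 154 = 7·22), every Z-linear combination of 91 and 154 is divisible by 7, so (91, 154) ⊆ (7). Therefore (91, 154) = (7), d = 7.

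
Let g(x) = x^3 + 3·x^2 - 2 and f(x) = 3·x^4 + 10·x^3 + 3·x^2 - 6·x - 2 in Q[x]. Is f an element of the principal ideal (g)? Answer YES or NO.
In Q[x] the ideal (g) consists of all multiples of g, so f ∈ (g) iff g | f, i.e. iff the remainder of f on division by g is 0. Divide f by g (g is monic, so eliminate the leading term of the running remainder at each step):
  leading term 3·x^4: subtract (3·x)·g(x) = 3·x^4 + 9·x^3 - 6·x, leaving x^3 + 3·x^2 - 2
  leading term x^3: subtract (1)·g(x) = x^3 + 3·x^2 - 2, leaving 0
The remainder is 0, so f(x) = g(x) · h(x) with h(x) = 3·x + 1. Hence g | f, i.e. f ∈ (g).

Final answer: YES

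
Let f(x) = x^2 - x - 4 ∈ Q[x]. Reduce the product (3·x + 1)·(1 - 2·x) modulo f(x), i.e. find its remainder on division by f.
First multiply in Q[x] without reducing: a · b = -6·x^2 + x + 1. Now divide by f(x) = x^2 - x - 4, eliminating the leading term at each step:
  leading term -6·x^2: subtract (-6)·f(x) = -6·x^2 + 6·x + 24, leaving -5·x - 23
The degree is now < 2, so this is the remainder. Hence a · b ≡ -5·x - 23 in Q[x]/(f).

Final answer: a · b ≡ -5·x - 23 (mod f(x))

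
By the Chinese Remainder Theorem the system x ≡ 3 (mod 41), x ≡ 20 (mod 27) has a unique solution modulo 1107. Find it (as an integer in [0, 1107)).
x ≡ 290 (mod 1107); the representative in [0, 1107) is 290

The moduli 41, 27 are pairwise coprime, so by the CRT there is a unique solution mod 41·27 = 1107.
Solve by successive substitution. Start with x ≡ 3 (mod 41).
  Combine with x ≡ 20 (mod 27): write x = 3 + 41·t and require 3 + 41·t ≡ 20 (mod 27), i.e. 41·t ≡ 20 − 3 ≡ 17 (mod 27). Since 41^(−1) ≡ 2 (mod 27) (41 ≡ 14 (mod 27)), t ≡ 2·17 ≡ 7 (mod 27). So x ≡ 3 + 41·7 = 290 (mod 1107).
Unique solution in [0, 1107): x = 290.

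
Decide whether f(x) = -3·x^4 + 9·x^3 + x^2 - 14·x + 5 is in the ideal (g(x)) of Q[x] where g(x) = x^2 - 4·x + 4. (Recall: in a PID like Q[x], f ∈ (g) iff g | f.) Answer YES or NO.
In Q[x] the ideal (g) consists of all multiples of g, so f ∈ (g) iff g | f, i.e. iff the remainder of f on division by g is 0. Divide f by g (g is monic, so eliminate the leading term of the running remainder at each step):
  leading term -3·x^4: subtract (-3·x^2)·g(x) = -3·x^4 + 12·x^3 - 12·x^2, leaving -3·x^3 + 13·x^2 - 14·x + 5
  leading term -3·x^3: subtract (-3·x)·g(x) = -3·x^3 + 12·x^2 - 12·x, leaving x^2 - 2·x + 5
  leading term x^2: subtract (1)·g(x) = x^2 - 4·x + 4, leaving 2·x + 1
The remainder r(x) = 2·x + 1 ≠ 0 (and deg r < deg g), so g ∤ f, i.e. f ∉ (g).

Final answer: NO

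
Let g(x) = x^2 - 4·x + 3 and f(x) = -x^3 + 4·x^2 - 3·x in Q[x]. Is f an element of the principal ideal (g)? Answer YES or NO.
YES

In Q[x] the ideal (g) consists of all multiples of g, so f ∈ (g) iff g | f, i.e. iff the remainder of f on division by g is 0. Divide f by g (g is monic, so eliminate the leading term of the running remainder at each step):
  leading term -x^3: subtract (-x)·g(x) = -x^3 + 4·x^2 - 3·x, leaving 0
The remainder is 0, so f(x) = g(x) · h(x) with h(x) = -x. Hence g | f, i.e. f ∈ (g).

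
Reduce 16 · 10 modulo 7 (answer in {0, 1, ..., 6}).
6

Reduce the factors first: 16 ≡ 2, 10 ≡ 3 (mod 7), so 16 · 10 ≡ 2 · 3 (mod 7). 2 · 3 = 6. Dividing by 7: 6 = 0·7 + 6. So (16 · 10) mod 7 = 6.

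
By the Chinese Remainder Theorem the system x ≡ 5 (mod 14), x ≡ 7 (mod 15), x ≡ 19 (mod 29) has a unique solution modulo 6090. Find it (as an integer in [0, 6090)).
The moduli 14, 15, 29 are pairwise coprime, so by the CRT there is a unique solution mod 14·15·29 = 6090.
Solve by successive substitution. Start with x ≡ 5 (mod 14).
  Combine with x ≡ 7 (mod 15): write x = 5 + 14·t and require 5 + 14·t ≡ 7 (mod 15), i.e. 14·t ≡ 7 − 5 ≡ 2 (mod 15). Since 14^(−1) ≡ 14 (mod 15), t ≡ 14·2 ≡ 13 (mod 15). So x ≡ 5 + 14·13 = 187 (mod 210).
  Combine with x ≡ 19 (mod 29): write x = 187 + 210·t and require 187 + 210·t ≡ 19 (mod 29), i.e. 210·t ≡ 19 − 187 ≡ 6 (mod 29). Since 210^(−1) ≡ 25 (mod 29) (210 ≡ 7 (mod 29)), t ≡ 25·6 ≡ 5 (mod 29). So x ≡ 187 + 210·5 = 1237 (mod 6090).
Unique solution in [0, 6090): x = 1237.

Final answer: x ≡ 1237 (mod 6090); the representative in [0, 6090) is 1237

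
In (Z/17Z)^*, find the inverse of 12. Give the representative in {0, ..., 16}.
Apply the extended Euclidean algorithm to (17, 12), tracking rows (r, s, t) with s·17 + t·12 = r. Each division r_prev = q·r_cur + r_new produces the new row as (previous row) − q·(current row):
  row A: (17, 1, 0)   [1·17 + 0·12 = 17]
  row B: (12, 0, 1)   [0·17 + 1·12 = 12]
  17 = 1·12 + 5   → row C = row A − 1·row B = (5, 1, −1)   [check: 1·17 − 1·12 = 5]
  12 = 2·5 + 2   → row D = row B − 2·row C = (2, −2, 3)   [check: −2·17 + 3·12 = 2]
  5 = 2·2 + 1   → row E = row C − 2·row D = (1, 5, −7)   [check: 5·17 − 7·12 = 1]
  2 = 2·1 + 0   → remainder 0, stop. gcd = 1 (last nonzero row E).
The gcd is 1, so 12 is invertible mod 17. The last nonzero row gives 5·17 − 7·12 = 1, so t = −7. So 12^(−1) ≡ −7 ≡ 10 (mod 17). Verify: 12 · 10 = 120 ≡ 1 (mod 17). ✓

Final answer: 12^(−1) ≡ 10 (mod 17)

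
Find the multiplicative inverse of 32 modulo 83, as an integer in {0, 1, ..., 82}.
Apply the extended Euclidean algorithm to (83, 32), tracking rows (r, s, t) with s·83 + t·32 = r. Each division r_prev = q·r_cur + r_new produces the new row as (previous row) − q·(current row):
  row A: (83, 1, 0)   [1·83 + 0·32 = 83]
  row B: (32, 0, 1)   [0·83 + 1·32 = 32]
  83 = 2·32 + 19   → row C = row A − 2·row B = (19, 1, −2)   [check: 1·83 − 2·32 = 19]
  32 = 1·19 + 13   → row D = row B − 1·row C = (13, −1, 3)   [check: −1·83 + 3·32 = 13]
  19 = 1·13 + 6   → row E = row C − 1·row D = (6, 2, −5)   [check: 2·83 − 5·32 = 6]
  13 = 2·6 + 1   → row F = row D − 2·row E = (1, −5, 13)   [check: −5·83 + 13·32 = 1]
  6 = 6·1 + 0   → remainder 0, stop. gcd = 1 (last nonzero row F).
The gcd is 1, so 32 is invertible mod 83. The last nonzero row gives −5·83 + 13·32 = 1, so t = 13. So 32^(−1) ≡ 13 (mod 83). Verify: 32 · 13 = 416 ≡ 1 (mod 83). ✓

Final answer: 32^(−1) ≡ 13 (mod 83)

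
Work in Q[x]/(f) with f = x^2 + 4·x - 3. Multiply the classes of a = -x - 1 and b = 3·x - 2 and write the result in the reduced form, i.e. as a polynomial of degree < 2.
First multiply in Q[x] without reducing: a · b = -3·x^2 - x + 2. Now divide by f(x) = x^2 + 4·x - 3, eliminating the leading term at each step:
  leading term -3·x^2: subtract (-3)·f(x) = -3·x^2 - 12·x + 9, leaving 11·x - 7
The degree is now < 2, so this is the remainder. Hence a · b ≡ 11·x - 7 in Q[x]/(f).

Final answer: a · b ≡ 11·x - 7 (mod f(x))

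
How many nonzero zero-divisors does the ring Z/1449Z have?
In Z/1449Z each nonzero element is either a unit (gcd with 1449 is 1) or a zero-divisor (gcd > 1). The number of units is φ(1449): factorise 1449 = 3^2 · 7 · 23, so φ(1449) = (3^2 − 3^1) · (7 − 1) · (23 − 1) = 6 · 6 · 22 = 792. The nonzero elements number 1449 − 1 = 1448. Hence the nonzero zero-divisors number 1448 − 792 = 656.

Final answer: Z/1449Z has 656 nonzero zero-divisors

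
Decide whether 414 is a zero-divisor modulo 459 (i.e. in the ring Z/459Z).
YES

gcd(414, 459) = 9 > 1, so 414 is not a unit in Z/459Z. In Z/nZ every nonzero non-unit is a zero-divisor: explicitly, take b = 459/gcd = 51 ≠ 0 (mod 459); then 414·51 = 21114 = 46·459, i.e. 414·51 ≡ 0 (mod 459). So 414 is a zero-divisor.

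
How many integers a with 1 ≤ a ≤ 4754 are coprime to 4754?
The number of a ∈ {1, ..., 4754} with gcd(a, 4754) = 1 is by definition Euler's totient φ(4754). φ is multiplicative, with φ(p^e) = p^e − p^(e−1). Factorise 4754 = 2 · 2377. Then
  φ(4754) = (2 − 1) · (2377 − 1) = 1 · 2376 = 2376.
So there are 2376 such integers.

Final answer: 2376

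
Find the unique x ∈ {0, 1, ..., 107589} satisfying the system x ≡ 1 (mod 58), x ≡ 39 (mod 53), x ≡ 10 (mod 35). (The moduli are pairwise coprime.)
The moduli 58, 53, 35 are pairwise coprime, so by the CRT there is a unique solution mod 58·53·35 = 107590.
Solve by successive substitution. Start with x ≡ 1 (mod 58).
  Combine with x ≡ 39 (mod 53): write x = 1 + 58·t and require 1 + 58·t ≡ 39 (mod 53), i.e. 58·t ≡ 39 − 1 ≡ 38 (mod 53). Since 58^(−1) ≡ 32 (mod 53) (58 ≡ 5 (mod 53)), t ≡ 32·38 ≡ 50 (mod 53). So x ≡ 1 + 58·50 = 2901 (mod 3074).
  Combine with x ≡ 10 (mod 35): write x = 2901 + 3074·t and require 2901 + 3074·t ≡ 10 (mod 35), i.e. 3074·t ≡ 10 − 2901 ≡ 14 (mod 35). Since 3074^(−1) ≡ 29 (mod 35) (3074 ≡ 29 (mod 35)), t ≡ 29·14 ≡ 21 (mod 35). So x ≡ 2901 + 3074·21 = 67455 (mod 107590).
Unique solution in [0, 107590): x = 67455.

Final answer: x ≡ 67455 (mod 107590); the representative in [0, 107590) is 67455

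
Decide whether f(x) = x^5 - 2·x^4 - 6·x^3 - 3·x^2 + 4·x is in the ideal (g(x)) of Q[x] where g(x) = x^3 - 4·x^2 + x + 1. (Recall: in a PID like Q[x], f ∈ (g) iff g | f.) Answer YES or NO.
In Q[x] the ideal (g) consists of all multiples of g, so f ∈ (g) iff g | f, i.e. iff the remainder of f on division by g is 0. Divide f by g (g is monic, so eliminate the leading term of the running remainder at each step):
  leading term x^5: subtract (x^2)·g(x) = x^5 - 4·x^4 + x^3 + x^2, leaving 2·x^4 - 7·x^3 - 4·x^2 + 4·x
  leading term 2·x^4: subtract (2·x)·g(x) = 2·x^4 - 8·x^3 + 2·x^2 + 2·x, leaving x^3 - 6·x^2 + 2·x
  leading term x^3: subtract (1)·g(x) = x^3 - 4·x^2 + x + 1, leaving -2·x^2 + x - 1
The remainder r(x) = -2·x^2 + x - 1 ≠ 0 (and deg r < deg g), so g ∤ f, i.e. f ∉ (g).

Final answer: NO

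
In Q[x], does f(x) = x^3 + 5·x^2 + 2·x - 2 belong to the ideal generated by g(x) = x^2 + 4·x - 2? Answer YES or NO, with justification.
YES

In Q[x] the ideal (g) consists of all multiples of g, so f ∈ (g) iff g | f, i.e. iff the remainder of f on division by g is 0. Divide f by g (g is monic, so eliminate the leading term of the running remainder at each step):
  leading term x^3: subtract (x)·g(x) = x^3 + 4·x^2 - 2·x, leaving x^2 + 4·x - 2
  leading term x^2: subtract (1)·g(x) = x^2 + 4·x - 2, leaving 0
The remainder is 0, so f(x) = g(x) · h(x) with h(x) = x + 1. Hence g | f, i.e. f ∈ (g).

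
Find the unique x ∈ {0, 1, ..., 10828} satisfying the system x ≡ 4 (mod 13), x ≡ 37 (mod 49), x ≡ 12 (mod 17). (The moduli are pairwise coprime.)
The moduli 13, 49, 17 are pairwise coprime, so by the CRT there is a unique solution mod 13·49·17 = 10829.
Solve by successive substitution. Start with x ≡ 4 (mod 13).
  Combine with x ≡ 37 (mod 49): write x = 4 + 13·t and require 4 + 13·t ≡ 37 (mod 49), i.e. 13·t ≡ 37 − 4 ≡ 33 (mod 49). Since 13^(−1) ≡ 34 (mod 49), t ≡ 34·33 ≡ 44 (mod 49). So x ≡ 4 + 13·44 = 576 (mod 637).
  Combine with x ≡ 12 (mod 17): write x = 576 + 637·t and require 576 + 637·t ≡ 12 (mod 17), i.e. 637·t ≡ 12 − 576 ≡ 14 (mod 17). Since 637^(−1) ≡ 15 (mod 17) (637 ≡ 8 (mod 17)), t ≡ 15·14 ≡ 6 (mod 17). So x ≡ 576 + 637·6 = 4398 (mod 10829).
Unique solution in [0, 10829): x = 4398.

Final answer: x ≡ 4398 (mod 10829); the representative in [0, 10829) is 4398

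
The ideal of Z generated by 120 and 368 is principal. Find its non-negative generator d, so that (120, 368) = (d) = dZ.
(120, 368) = (8); d = 8

In the PID Z, (a, b) is generated by gcd(a, b). Compute gcd(368, 120) with the extended Euclidean algorithm, tracking rows (r, s, t) with s·368 + t·120 = r:
  row A: (368, 1, 0)   [1·368 + 0·120 = 368]
  row B: (120, 0, 1)   [0·368 + 1·120 = 120]
  368 = 3·120 + 8   → row C = row A − 3·row B = (8, 1, −3)   [check: 1·368 − 3·120 = 8]
  120 = 15·8 + 0   → remainder 0, stop. gcd = 8 (last nonzero row C).
So gcd(120, 368) = 8, with Bézout identity 1·368 − 3·120 = 8. Containment (⊇): the Bézout identity exhibits 8 as an element of (120, 368), giving (8) ⊆ (120, 368). Containment (⊆): since 8 | 120 and 8 | 368 (120 = 8·15, 368 = 8·46), every Z-linear combination of 120 and 368 is divisible by 8, so (120, 368) ⊆ (8). Therefore (120, 368) = (8), d = 8.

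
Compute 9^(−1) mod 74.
9^(−1) ≡ 33 (mod 74)

Apply the extended Euclidean algorithm to (74, 9), tracking rows (r, s, t) with s·74 + t·9 = r. Each division r_prev = q·r_cur + r_new produces the new row as (previous row) − q·(current row):
  row A: (74, 1, 0)   [1·74 + 0·9 = 74]
  row B: (9, 0, 1)   [0·74 + 1·9 = 9]
  74 = 8·9 + 2   → row C = row A − 8·row B = (2, 1, −8)   [check: 1·74 − 8·9 = 2]
  9 = 4·2 + 1   → row D = row B − 4·row C = (1, −4, 33)   [check: −4·74 + 33·9 = 1]
  2 = 2·1 + 0   → remainder 0, stop. gcd = 1 (last nonzero row D).
The gcd is 1, so 9 is invertible mod 74. The last nonzero row gives −4·74 + 33·9 = 1, so t = 33. So 9^(−1) ≡ 33 (mod 74). Verify: 9 · 33 = 297 ≡ 1 (mod 74). ✓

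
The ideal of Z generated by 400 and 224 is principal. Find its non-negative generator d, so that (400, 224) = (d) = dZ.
(400, 224) = (16); d = 16

In the PID Z, (a, b) is generated by gcd(a, b). Compute gcd(400, 224) with the extended Euclidean algorithm, tracking rows (r, s, t) with s·400 + t·224 = r:
  row A: (400, 1, 0)   [1·400 + 0·224 = 400]
  row B: (224, 0, 1)   [0·400 + 1·224 = 224]
  400 = 1·224 + 176   → row C = row A − 1·row B = (176, 1, −1)   [check: 1·400 − 1·224 = 176]
  224 = 1·176 + 48   → row D = row B − 1·row C = (48, −1, 2)   [check: −1·400 + 2·224 = 48]
  176 = 3·48 + 32   → row E = row C − 3·row D = (32, 4, −7)   [check: 4·400 − 7·224 = 32]
  48 = 1·32 + 16   → row F = row D − 1·row E = (16, −5, 9)   [check: −5·400 + 9·224 = 16]
  32 = 2·16 + 0   → remainder 0, stop. gcd = 16 (last nonzero row F).
So gcd(400, 224) = 16, with Bézout identity −5·400 + 9·224 = 16. Containment (⊇): the Bézout identity exhibits 16 as an element of (400, 224), giving (16) ⊆ (400, 224). Containment (⊆): since 16 | 400 and 16 | 224 (400 = 16·25, 224 = 16·14), every Z-linear combination of 400 and 224 is divisible by 16, so (400, 224) ⊆ (16). Therefore (400, 224) = (16), d = 16.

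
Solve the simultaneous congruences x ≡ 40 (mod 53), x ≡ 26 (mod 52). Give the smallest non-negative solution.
The moduli 53, 52 are pairwise coprime, so by the CRT there is a unique solution mod 53·52 = 2756.
Solve by successive substitution. Start with x ≡ 40 (mod 53).
  Combine with x ≡ 26 (mod 52): write x = 40 + 53·t and require 40 + 53·t ≡ 26 (mod 52), i.e. 53·t ≡ 26 − 40 ≡ 38 (mod 52). Since 53^(−1) ≡ 1 (mod 52) (53 ≡ 1 (mod 52)), t ≡ 1·38 ≡ 38 (mod 52). So x ≡ 40 + 53·38 = 2054 (mod 2756).
Unique solution in [0, 2756): x = 2054.

Final answer: x ≡ 2054 (mod 2756); the representative in [0, 2756) is 2054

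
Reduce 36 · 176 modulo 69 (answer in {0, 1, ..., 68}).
Reduce the factors first: 176 ≡ 38 (mod 69), so 36 · 176 ≡ 36 · 38 (mod 69). 36 · 38 = 1368. Dividing by 69: 1368 = 19·69 + 57. So (36 · 176) mod 69 = 57.

Final answer: 57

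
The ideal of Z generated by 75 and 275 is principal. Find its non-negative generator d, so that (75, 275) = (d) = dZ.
In the PID Z, (a, b) is generated by gcd(a, b). Compute gcd(275, 75) with the extended Euclidean algorithm, tracking rows (r, s, t) with s·275 + t·75 = r:
  row A: (275, 1, 0)   [1·275 + 0·75 = 275]
  row B: (75, 0, 1)   [0·275 + 1·75 = 75]
  275 = 3·75 + 50   → row C = row A − 3·row B = (50, 1, −3)   [check: 1·275 − 3·75 = 50]
  75 = 1·50 + 25   → row D = row B − 1·row C = (25, −1, 4)   [check: −1·275 + 4·75 = 25]
  50 = 2·25 + 0   → remainder 0, stop. gcd = 25 (last nonzero row D).
So gcd(75, 275) = 25, with Bézout identity −1·275 + 4·75 = 25. Containment (⊇): the Bézout identity exhibits 25 as an element of (75, 275), giving (25) ⊆ (75, 275). Containment (⊆): since 25 | 75 and 25 | 275 (75 = 25·3, 275 = 25·11), every Z-linear combination of 75 and 275 is divisible by 25, so (75, 275) ⊆ (25). Therefore (75, 275) = (25), d = 25.

Final answer: (75, 275) = (25); d = 25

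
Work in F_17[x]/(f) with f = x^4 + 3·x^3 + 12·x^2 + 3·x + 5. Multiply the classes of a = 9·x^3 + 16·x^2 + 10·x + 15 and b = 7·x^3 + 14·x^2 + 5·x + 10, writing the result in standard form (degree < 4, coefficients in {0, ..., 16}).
Multiply as integer polynomials: a · b = 63·x^6 + 238·x^5 + 339·x^4 + 415·x^3 + 420·x^2 + 175·x + 150. Reducing coefficients mod 17: a · b ≡ 12·x^6 + 16·x^4 + 7·x^3 + 12·x^2 + 5·x + 14. Now divide by f(x) = x^4 + 3·x^3 + 12·x^2 + 3·x + 5 in F_17[x], eliminating the leading term at each step:
  leading term 12·x^6: subtract (12·x^2)·f(x) = 12·x^6 + 2·x^5 + 8·x^4 + 2·x^3 + 9·x^2, leaving 15·x^5 + 8·x^4 + 5·x^3 + 3·x^2 + 5·x + 14 (coefficients mod 17)
  leading term 15·x^5: subtract (15·x)·f(x) = 15·x^5 + 11·x^4 + 10·x^3 + 11·x^2 + 7·x, leaving 14·x^4 + 12·x^3 + 9·x^2 + 15·x + 14 (coefficients mod 17)
  leading term 14·x^4: subtract (14)·f(x) = 14·x^4 + 8·x^3 + 15·x^2 + 8·x + 2, leaving 4·x^3 + 11·x^2 + 7·x + 12 (coefficients mod 17)
The degree is now < 4, so this is the remainder. Hence a · b ≡ 4·x^3 + 11·x^2 + 7·x + 12 in F_17[x]/(f).

Final answer: a · b ≡ 4·x^3 + 11·x^2 + 7·x + 12 (mod f(x))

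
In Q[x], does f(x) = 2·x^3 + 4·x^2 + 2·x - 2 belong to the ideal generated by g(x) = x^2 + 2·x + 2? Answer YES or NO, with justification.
NO

In Q[x] the ideal (g) consists of all multiples of g, so f ∈ (g) iff g | f, i.e. iff the remainder of f on division by g is 0. Divide f by g (g is monic, so eliminate the leading term of the running remainder at each step):
  leading term 2·x^3: subtract (2·x)·g(x) = 2·x^3 + 4·x^2 + 4·x, leaving -2·x - 2
The remainder r(x) = -2·x - 2 ≠ 0 (and deg r < deg g), so g ∤ f, i.e. f ∉ (g).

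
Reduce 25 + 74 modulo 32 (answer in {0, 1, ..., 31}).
3

Reduce the summands first: 74 ≡ 10 (mod 32), so 25 + 74 ≡ 25 + 10 (mod 32). 25 + 10 = 35; 35 = 1·32 + 3, so (25 + 74) mod 32 = 3.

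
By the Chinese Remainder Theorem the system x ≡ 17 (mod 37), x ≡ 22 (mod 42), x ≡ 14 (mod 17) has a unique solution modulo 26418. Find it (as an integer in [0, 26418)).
x ≡ 26398 (mod 26418); the representative in [0, 26418) is 26398

The moduli 37, 42, 17 are pairwise coprime, so by the CRT there is a unique solution mod 37·42·17 = 26418.
Solve by successive substitution. Start with x ≡ 17 (mod 37).
  Combine with x ≡ 22 (mod 42): write x = 17 + 37·t and require 17 + 37·t ≡ 22 (mod 42), i.e. 37·t ≡ 22 − 17 ≡ 5 (mod 42). Since 37^(−1) ≡ 25 (mod 42), t ≡ 25·5 ≡ 41 (mod 42). So x ≡ 17 + 37·41 = 1534 (mod 1554).
  Combine with x ≡ 14 (mod 17): write x = 1534 + 1554·t and require 1534 + 1554·t ≡ 14 (mod 17), i.e. 1554·t ≡ 14 − 1534 ≡ 10 (mod 17). Since 1554^(−1) ≡ 5 (mod 17) (1554 ≡ 7 (mod 17)), t ≡ 5·10 ≡ 16 (mod 17). So x ≡ 1534 + 1554·16 = 26398 (mod 26418).
Unique solution in [0, 26418): x = 26398.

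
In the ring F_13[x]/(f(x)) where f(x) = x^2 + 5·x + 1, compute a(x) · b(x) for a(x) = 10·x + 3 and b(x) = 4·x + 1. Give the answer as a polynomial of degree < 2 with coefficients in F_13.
Multiply as integer polynomials: a · b = 40·x^2 + 22·x + 3. Reducing coefficients mod 13: a · b ≡ x^2 + 9·x + 3. Now divide by f(x) = x^2 + 5·x + 1 in F_13[x], eliminating the leading term at each step:
  leading term x^2: subtract (1)·f(x) = x^2 + 5·x + 1, leaving 4·x + 2 (coefficients mod 13)
The degree is now < 2, so this is the remainder. Hence a · b ≡ 4·x + 2 in F_13[x]/(f).

Final answer: a · b ≡ 4·x + 2 (mod f(x))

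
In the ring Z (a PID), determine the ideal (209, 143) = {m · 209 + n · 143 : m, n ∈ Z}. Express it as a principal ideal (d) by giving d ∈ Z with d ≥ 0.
(209, 143) = (11); d = 11

In the PID Z, (a, b) is generated by gcd(a, b). Compute gcd(209, 143) with the extended Euclidean algorithm, tracking rows (r, s, t) with s·209 + t·143 = r:
  row A: (209, 1, 0)   [1·209 + 0·143 = 209]
  row B: (143, 0, 1)   [0·209 + 1·143 = 143]
  209 = 1·143 + 66   → row C = row A − 1·row B = (66, 1, −1)   [check: 1·209 − 1·143 = 66]
  143 = 2·66 + 11   → row D = row B − 2·row C = (11, −2, 3)   [check: −2·209 + 3·143 = 11]
  66 = 6·11 + 0   → remainder 0, stop. gcd = 11 (last nonzero row D).
So gcd(209, 143) = 11, with Bézout identity −2·209 + 3·143 = 11. Containment (⊇): the Bézout identity exhibits 11 as an element of (209, 143), giving (11) ⊆ (209, 143). Containment (⊆): since 11 | 209 and 11 | 143 (209 = 11·19, 143 = 11·13), every Z-linear combination of 209 and 143 is divisible by 11, so (209, 143) ⊆ (11). Therefore (209, 143) = (11), d = 11.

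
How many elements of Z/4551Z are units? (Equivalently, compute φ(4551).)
An element a ∈ Z/4551Z is a unit iff gcd(a, 4551) = 1, so the number of units is φ(4551). φ is multiplicative, with φ(p^e) = p^e − p^(e−1). Factorise 4551 = 3 · 37 · 41. Then
  φ(4551) = (3 − 1) · (37 − 1) · (41 − 1) = 2 · 36 · 40 = 2880.

Final answer: Z/4551Z has φ(4551) = 2880 units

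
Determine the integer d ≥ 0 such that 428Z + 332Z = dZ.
(428, 332) = (4); d = 4

In the PID Z, (a, b) is generated by gcd(a, b). Compute gcd(428, 332) with the extended Euclidean algorithm, tracking rows (r, s, t) with s·428 + t·332 = r:
  row A: (428, 1, 0)   [1·428 + 0·332 = 428]
  row B: (332, 0, 1)   [0·428 + 1·332 = 332]
  428 = 1·332 + 96   → row C = row A − 1·row B = (96, 1, −1)   [check: 1·428 − 1·332 = 96]
  332 = 3·96 + 44   → row D = row B − 3·row C = (44, −3, 4)   [check: −3·428 + 4·332 = 44]
  96 = 2·44 + 8   → row E = row C − 2·row D = (8, 7, −9)   [check: 7·428 − 9·332 = 8]
  44 = 5·8 + 4   → row F = row D − 5·row E = (4, −38, 49)   [check: −38·428 + 49·332 = 4]
  8 = 2·4 + 0   → remainder 0, stop. gcd = 4 (last nonzero row F).
So gcd(428, 332) = 4, with Bézout identity −38·428 + 49·332 = 4. Containment (⊇): the Bézout identity exhibits 4 as an element of (428, 332), giving (4) ⊆ (428, 332). Containment (⊆): since 4 | 428 and 4 | 332 (428 = 4·107, 332 = 4·83), every Z-linear combination of 428 and 332 is divisible by 4, so (428, 332) ⊆ (4). Therefore (428, 332) = (4), d = 4.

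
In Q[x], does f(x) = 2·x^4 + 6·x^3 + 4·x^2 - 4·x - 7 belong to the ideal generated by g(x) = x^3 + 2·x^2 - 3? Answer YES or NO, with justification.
In Q[x] the ideal (g) consists of all multiples of g, so f ∈ (g) iff g | f, i.e. iff the remainder of f on division by g is 0. Divide f by g (g is monic, so eliminate the leading term of the running remainder at each step):
  leading term 2·x^4: subtract (2·x)·g(x) = 2·x^4 + 4·x^3 - 6·x, leaving 2·x^3 + 4·x^2 + 2·x - 7
  leading term 2·x^3: subtract (2)·g(x) = 2·x^3 + 4·x^2 - 6, leaving 2·x - 1
The remainder r(x) = 2·x - 1 ≠ 0 (and deg r < deg g), so g ∤ f, i.e. f ∉ (g).

Final answer: NO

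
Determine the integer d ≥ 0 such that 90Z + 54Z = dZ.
In the PID Z, (a, b) is generated by gcd(a, b). Compute gcd(90, 54) with the extended Euclidean algorithm, tracking rows (r, s, t) with s·90 + t·54 = r:
  row A: (90, 1, 0)   [1·90 + 0·54 = 90]
  row B: (54, 0, 1)   [0·90 + 1·54 = 54]
  90 = 1·54 + 36   → row C = row A − 1·row B = (36, 1, −1)   [check: 1·90 − 1·54 = 36]
  54 = 1·36 + 18   → row D = row B − 1·row C = (18, −1, 2)   [check: −1·90 + 2·54 = 18]
  36 = 2·18 + 0   → remainder 0, stop. gcd = 18 (last nonzero row D).
So gcd(90, 54) = 18, with Bézout identity −1·90 + 2·54 = 18. Containment (⊇): the Bézout identity exhibits 18 as an element of (90, 54), giving (18) ⊆ (90, 54). Containment (⊆): since 18 | 90 and 18 | 54 (90 = 18·5, 54 = 18·3), every Z-linear combination of 90 and 54 is divisible by 18, so (90, 54) ⊆ (18). Therefore (90, 54) = (18), d = 18.

Final answer: (90, 54) = (18); d = 18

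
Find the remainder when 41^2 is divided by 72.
Use repeated squaring. Binary(2) = 10. Walk through the bits of the exponent 2 left-to-right: at each bit after the leading one, square the running value, then multiply by 41 if the bit is 1 (always reducing mod 72):
  bit 1 = 1 (leading): start with 41.
  bit 2 = 0: square 41^2 = 1681 ≡ 25 (mod 72).
Final value: 41^2 ≡ 25 (mod 72).

Final answer: 25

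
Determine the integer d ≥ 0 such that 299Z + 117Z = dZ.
In the PID Z, (a, b) is generated by gcd(a, b). Compute gcd(299, 117) with the extended Euclidean algorithm, tracking rows (r, s, t) with s·299 + t·117 = r:
  row A: (299, 1, 0)   [1·299 + 0·117 = 299]
  row B: (117, 0, 1)   [0·299 + 1·117 = 117]
  299 = 2·117 + 65   → row C = row A − 2·row B = (65, 1, −2)   [check: 1·299 − 2·117 = 65]
  117 = 1·65 + 52   → row D = row B − 1·row C = (52, −1, 3)   [check: −1·299 + 3·117 = 52]
  65 = 1·52 + 13   → row E = row C − 1·row D = (13, 2, −5)   [check: 2·299 − 5·117 = 13]
  52 = 4·13 + 0   → remainder 0, stop. gcd = 13 (last nonzero row E).
So gcd(299, 117) = 13, with Bézout identity 2·299 − 5·117 = 13. Containment (⊇): the Bézout identity exhibits 13 as an element of (299, 117), giving (13) ⊆ (299, 117). Containment (⊆): since 13 | 299 and 13 | 117 (299 = 13·23, 117 = 13·9), every Z-linear combination of 299 and 117 is divisible by 13, so (299, 117) ⊆ (13). Therefore (299, 117) = (13), d = 13.

Final answer: (299, 117) = (13); d = 13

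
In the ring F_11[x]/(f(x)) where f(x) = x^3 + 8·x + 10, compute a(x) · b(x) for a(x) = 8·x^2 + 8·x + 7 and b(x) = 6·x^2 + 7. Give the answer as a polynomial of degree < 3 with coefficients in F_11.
Multiply as integer polynomials: a · b = 48·x^4 + 48·x^3 + 98·x^2 + 56·x + 49. Reducing coefficients mod 11: a · b ≡ 4·x^4 + 4·x^3 + 10·x^2 + x + 5. Now divide by f(x) = x^3 + 8·x + 10 in F_11[x], eliminating the leading term at each step:
  leading term 4·x^4: subtract (4·x)·f(x) = 4·x^4 + 10·x^2 + 7·x, leaving 4·x^3 + 5·x + 5 (coefficients mod 11)
  leading term 4·x^3: subtract (4)·f(x) = 4·x^3 + 10·x + 7, leaving 6·x + 9 (coefficients mod 11)
The degree is now < 3, so this is the remainder. Hence a · b ≡ 6·x + 9 in F_11[x]/(f).

Final answer: a · b ≡ 6·x + 9 (mod f(x))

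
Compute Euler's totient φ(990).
φ(990) = 240

φ is multiplicative, with φ(p^e) = p^e − p^(e−1). Factorise 990 = 2 · 3^2 · 5 · 11. Then
  φ(990) = (2 − 1) · (3^2 − 3^1) · (5 − 1) · (11 − 1) = 1 · 6 · 4 · 10 = 240.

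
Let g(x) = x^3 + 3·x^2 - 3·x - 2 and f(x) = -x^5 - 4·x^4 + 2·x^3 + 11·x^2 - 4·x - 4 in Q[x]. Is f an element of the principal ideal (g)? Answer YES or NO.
YES

In Q[x] the ideal (g) consists of all multiples of g, so f ∈ (g) iff g | f, i.e. iff the remainder of f on division by g is 0. Divide f by g (g is monic, so eliminate the leading term of the running remainder at each step):
  leading term -x^5: subtract (-x^2)·g(x) = -x^5 - 3·x^4 + 3·x^3 + 2·x^2, leaving -x^4 - x^3 + 9·x^2 - 4·x - 4
  leading term -x^4: subtract (-x)·g(x) = -x^4 - 3·x^3 + 3·x^2 + 2·x, leaving 2·x^3 + 6·x^2 - 6·x - 4
  leading term 2·x^3: subtract (2)·g(x) = 2·x^3 + 6·x^2 - 6·x - 4, leaving 0
The remainder is 0, so f(x) = g(x) · h(x) with h(x) = -x^2 - x + 2. Hence g | f, i.e. f ∈ (g).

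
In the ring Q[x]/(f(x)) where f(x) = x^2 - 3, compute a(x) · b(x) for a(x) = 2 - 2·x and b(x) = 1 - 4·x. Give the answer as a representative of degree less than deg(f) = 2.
First multiply in Q[x] without reducing: a · b = 8·x^2 - 10·x + 2. Now divide by f(x) = x^2 - 3, eliminating the leading term at each step:
  leading term 8·x^2: subtract (8)·f(x) = 8·x^2 - 24, leaving 26 - 10·x
The degree is now < 2, so this is the remainder. Hence a · b ≡ 26 - 10·x in Q[x]/(f).

Final answer: a · b ≡ 26 - 10·x (mod f(x))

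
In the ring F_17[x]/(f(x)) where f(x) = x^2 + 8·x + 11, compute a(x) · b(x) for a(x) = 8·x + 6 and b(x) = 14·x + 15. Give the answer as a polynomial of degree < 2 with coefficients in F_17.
a · b ≡ 5·x + 14 (mod f(x))

Multiply as integer polynomials: a · b = 112·x^2 + 204·x + 90. Reducing coefficients mod 17: a · b ≡ 10·x^2 + 5. Now divide by f(x) = x^2 + 8·x + 11 in F_17[x], eliminating the leading term at each step:
  leading term 10·x^2: subtract (10)·f(x) = 10·x^2 + 12·x + 8, leaving 5·x + 14 (coefficients mod 17)
The degree is now < 2, so this is the remainder. Hence a · b ≡ 5·x + 14 in F_17[x]/(f).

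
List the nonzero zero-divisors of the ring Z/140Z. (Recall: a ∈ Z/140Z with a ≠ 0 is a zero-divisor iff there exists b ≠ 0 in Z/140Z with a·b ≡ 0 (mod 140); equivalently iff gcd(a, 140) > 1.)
nonzero zero-divisors of Z/140Z = {2, 4, 5, 6, 7, 8, 10, 12, 14, 15, 16, 18, 20, 21, 22, 24, 25, 26, 28, 30, 32, 34, 35, 36, 38, 40, 42, 44, 45, 46, 48, 49, 50, 52, 54, 55, 56, 58, 60, 62, 63, 64, 65, 66, 68, 70, 72, 74, 75, 76, 77, 78, 80, 82, 84, 85, 86, 88, 90, 91, 92, 94, 95, 96, 98, 100, 102, 104, 105, 106, 108, 110, 112, 114, 115, 116, 118, 119, 120, 122, 124, 125, 126, 128, 130, 132, 133, 134, 135, 136, 138}

An element a ∈ Z/140Z (with a ≠ 0) is a zero-divisor iff gcd(a, 140) > 1 (because a is a unit precisely when gcd(a, n) = 1, and in Z/nZ every nonzero, non-unit element is a zero-divisor). Scan a = 1, ..., 139 and keep those with gcd(a, 140) > 1:
  gcd(2, 140) = 2, gcd(4, 140) = 4, gcd(5, 140) = 5, gcd(6, 140) = 2, gcd(7, 140) = 7, gcd(8, 140) = 4, gcd(10, 140) = 10, gcd(12, 140) = 4, gcd(14, 140) = 14, gcd(15, 140) = 5, gcd(16, 140) = 4, gcd(18, 140) = 2, gcd(20, 140) = 20, gcd(21, 140) = 7, gcd(22, 140) = 2, gcd(24, 140) = 4, gcd(25, 140) = 5, gcd(26, 140) = 2, gcd(28, 140) = 28, gcd(30, 140) = 10, gcd(32, 140) = 4, gcd(34, 140) = 2, gcd(35, 140) = 35, gcd(36, 140) = 4, gcd(38, 140) = 2, gcd(40, 140) = 20, gcd(42, 140) = 14, gcd(44, 140) = 4, gcd(45, 140) = 5, gcd(46, 140) = 2, gcd(48, 140) = 4, gcd(49, 140) = 7, gcd(50, 140) = 10, gcd(52, 140) = 4, gcd(54, 140) = 2, gcd(55, 140) = 5, gcd(56, 140) = 28, gcd(58, 140) = 2, gcd(60, 140) = 20, gcd(62, 140) = 2, gcd(63, 140) = 7, gcd(64, 140) = 4, gcd(65, 140) = 5, gcd(66, 140) = 2, gcd(68, 140) = 4, gcd(70, 140) = 70, gcd(72, 140) = 4, gcd(74, 140) = 2, gcd(75, 140) = 5, gcd(76, 140) = 4, gcd(77, 140) = 7, gcd(78, 140) = 2, gcd(80, 140) = 20, gcd(82, 140) = 2, gcd(84, 140) = 28, gcd(85, 140) = 5, gcd(86, 140) = 2, gcd(88, 140) = 4, gcd(90, 140) = 10, gcd(91, 140) = 7, gcd(92, 140) = 4, gcd(94, 140) = 2, gcd(95, 140) = 5, gcd(96, 140) = 4, gcd(98, 140) = 14, gcd(100, 140) = 20, gcd(102, 140) = 2, gcd(104, 140) = 4, gcd(105, 140) = 35, gcd(106, 140) = 2, gcd(108, 140) = 4, gcd(110, 140) = 10, gcd(112, 140) = 28, gcd(114, 140) = 2, gcd(115, 140) = 5, gcd(116, 140) = 4, gcd(118, 140) = 2, gcd(119, 140) = 7, gcd(120, 140) = 20, gcd(122, 140) = 2, gcd(124, 140) = 4, gcd(125, 140) = 5, gcd(126, 140) = 14, gcd(128, 140) = 4, gcd(130, 140) = 10, gcd(132, 140) = 4, gcd(133, 140) = 7, gcd(134, 140) = 2, gcd(135, 140) = 5, gcd(136, 140) = 4, gcd(138, 140) = 2.
All other a ∈ {1, ..., 139} have gcd(a, 140) = 1 and are units. So the nonzero zero-divisors are exactly the 91 values of a appearing in this scan.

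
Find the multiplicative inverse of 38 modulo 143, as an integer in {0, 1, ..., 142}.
Apply the extended Euclidean algorithm to (143, 38), tracking rows (r, s, t) with s·143 + t·38 = r. Each division r_prev = q·r_cur + r_new produces the new row as (previous row) − q·(current row):
  row A: (143, 1, 0)   [1·143 + 0·38 = 143]
  row B: (38, 0, 1)   [0·143 + 1·38 = 38]
  143 = 3·38 + 29   → row C = row A − 3·row B = (29, 1, −3)   [check: 1·143 − 3·38 = 29]
  38 = 1·29 + 9   → row D = row B − 1·row C = (9, −1, 4)   [check: −1·143 + 4·38 = 9]
  29 = 3·9 + 2   → row E = row C − 3·row D = (2, 4, −15)   [check: 4·143 − 15·38 = 2]
  9 = 4·2 + 1   → row F = row D − 4·row E = (1, −17, 64)   [check: −17·143 + 64·38 = 1]
  2 = 2·1 + 0   → remainder 0, stop. gcd = 1 (last nonzero row F).
The gcd is 1, so 38 is invertible mod 143. The last nonzero row gives −17·143 + 64·38 = 1, so t = 64. So 38^(−1) ≡ 64 (mod 143). Verify: 38 · 64 = 2432 ≡ 1 (mod 143). ✓

Final answer: 38^(−1) ≡ 64 (mod 143)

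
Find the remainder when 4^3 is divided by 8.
0

Use repeated squaring. Binary(3) = 11. Walk through the bits of the exponent 3 left-to-right: at each bit after the leading one, square the running value, then multiply by 4 if the bit is 1 (always reducing mod 8):
  bit 1 = 1 (leading): start with 4.
  bit 2 = 1: square 4^2 = 16 ≡ 0; bit is 1, so multiply 0·4 = 0 (mod 8).
Final value: 4^3 ≡ 0 (mod 8).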